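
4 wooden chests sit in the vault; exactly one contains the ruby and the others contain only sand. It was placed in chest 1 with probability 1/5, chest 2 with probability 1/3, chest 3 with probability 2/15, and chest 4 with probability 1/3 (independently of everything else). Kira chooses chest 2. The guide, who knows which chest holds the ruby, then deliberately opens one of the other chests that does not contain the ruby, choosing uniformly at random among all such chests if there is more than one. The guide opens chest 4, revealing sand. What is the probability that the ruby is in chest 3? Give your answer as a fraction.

6/25

Consider each possible location of the ruby in turn.
If it is in chest 1 (prior 1/5): the guide has 2 equally likely choices, so probability 1/2; weight (1/5)·(1/2) = 1/10.
If it is in chest 2 (prior 1/3): the guide has 3 equally likely choices, so probability 1/3; weight (1/3)·(1/3) = 1/9.
If it is in chest 3 (prior 2/15): the guide has 2 equally likely choices, so probability 1/2; weight (2/15)·(1/2) = 1/15.
If it is in chest 4 (prior 1/3): the guide opened chest 4, so this case is ruled out; weight (1/3)·0 = 0.
The weights sum to 5/18.
So P(the ruby in chest 3 | the guide opened chest 4) = (1/15) / (5/18) = 6/25.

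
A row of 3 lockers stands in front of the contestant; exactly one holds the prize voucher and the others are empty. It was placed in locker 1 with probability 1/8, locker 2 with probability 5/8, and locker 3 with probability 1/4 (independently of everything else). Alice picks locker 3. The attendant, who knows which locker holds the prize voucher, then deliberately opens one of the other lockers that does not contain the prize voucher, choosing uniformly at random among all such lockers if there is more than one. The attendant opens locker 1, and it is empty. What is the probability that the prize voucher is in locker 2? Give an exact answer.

5/6

Consider each possible location of the prize voucher in turn.
If it is in locker 1 (prior 1/8): the attendant opened locker 1, so this case is ruled out; weight (1/8)·0 = 0.
If it is in locker 2 (prior 5/8): the attendant has no choice, probability 1; weight (5/8)·1 = 5/8.
If it is in locker 3 (prior 1/4): the attendant has 2 equally likely choices, so probability 1/2; weight (1/4)·(1/2) = 1/8.
The weights sum to 3/4.
So P(the prize voucher in locker 2 | the attendant opened locker 1) = (5/8) / (3/4) = 5/6.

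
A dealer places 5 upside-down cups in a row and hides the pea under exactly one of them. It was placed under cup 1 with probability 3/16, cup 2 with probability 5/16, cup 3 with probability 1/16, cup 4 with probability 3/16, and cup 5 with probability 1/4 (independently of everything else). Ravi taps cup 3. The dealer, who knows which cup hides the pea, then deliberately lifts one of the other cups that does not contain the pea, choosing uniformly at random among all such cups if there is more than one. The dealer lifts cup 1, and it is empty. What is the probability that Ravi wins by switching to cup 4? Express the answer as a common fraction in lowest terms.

Apply Bayes' rule, conditioning on where the pea actually is.
If it is under cup 1 (prior 3/16): the dealer opened cup 1, so this case is ruled out; weight (3/16)·0 = 0.
If it is under cup 2 (prior 5/16): the dealer has 3 equally likely choices, so probability 1/3; weight (5/16)·(1/3) = 5/48.
If it is under cup 3 (prior 1/16): the dealer has 4 equally likely choices, so probability 1/4; weight (1/16)·(1/4) = 1/64.
If it is under cup 4 (prior 3/16): the dealer has 3 equally likely choices, so probability 1/3; weight (3/16)·(1/3) = 1/16.
If it is under cup 5 (prior 1/4): the dealer has 3 equally likely choices, so probability 1/3; weight (1/4)·(1/3) = 1/12.
The weights sum to 17/64.
So P(the pea under cup 4 | the dealer opened cup 1) = (1/16) / (17/64) = 4/17.

4/17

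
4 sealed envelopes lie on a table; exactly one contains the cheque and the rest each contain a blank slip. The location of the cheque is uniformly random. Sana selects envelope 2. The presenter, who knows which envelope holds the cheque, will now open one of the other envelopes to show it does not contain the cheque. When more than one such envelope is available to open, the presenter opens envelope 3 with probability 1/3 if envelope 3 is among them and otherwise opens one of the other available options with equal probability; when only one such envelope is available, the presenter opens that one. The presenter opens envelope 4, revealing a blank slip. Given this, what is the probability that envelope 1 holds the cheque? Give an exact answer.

4/9

Apply Bayes' rule, conditioning on where the cheque actually is.
If it is in envelope 1 (prior 1/4): envelope 3 is available but not opened, probability 2/3; weight (1/4)·(2/3) = 1/6.
If it is in envelope 2 (prior 1/4): envelope 3 is available but not opened; envelope 4 gets probability (1 − 1/3)/2 = 1/3; weight (1/4)·(1/3) = 1/12.
If it is in envelope 3 (prior 1/4): envelope 3 holds the prize so is unavailable; the presenter chooses uniformly among the 2 others, probability 1/2; weight (1/4)·(1/2) = 1/8.
If it is in envelope 4 (prior 1/4): the presenter opened envelope 4, so this case is ruled out; weight (1/4)·0 = 0.
The weights sum to 3/8.
So P(the cheque in envelope 1 | the presenter opened envelope 4) = (1/6) / (3/8) = 4/9.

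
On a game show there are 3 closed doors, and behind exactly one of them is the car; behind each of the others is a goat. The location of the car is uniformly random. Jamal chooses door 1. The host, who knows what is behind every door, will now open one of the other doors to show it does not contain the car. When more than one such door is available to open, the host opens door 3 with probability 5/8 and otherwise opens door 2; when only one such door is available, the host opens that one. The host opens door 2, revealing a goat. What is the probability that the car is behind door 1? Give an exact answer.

3/11

Consider each possible location of the car in turn.
If it is behind door 1 (prior 1/3): door 3 is available but not opened, probability 3/8; weight (1/3)·(3/8) = 1/8.
If it is behind door 2 (prior 1/3): the host opened door 2, so this case is ruled out; weight (1/3)·0 = 0.
If it is behind door 3 (prior 1/3): only door 2 is available, probability 1; weight (1/3)·1 = 1/3.
The weights sum to 11/24.
So P(the car behind door 1 | the host opened door 2) = (1/8) / (11/24) = 3/11.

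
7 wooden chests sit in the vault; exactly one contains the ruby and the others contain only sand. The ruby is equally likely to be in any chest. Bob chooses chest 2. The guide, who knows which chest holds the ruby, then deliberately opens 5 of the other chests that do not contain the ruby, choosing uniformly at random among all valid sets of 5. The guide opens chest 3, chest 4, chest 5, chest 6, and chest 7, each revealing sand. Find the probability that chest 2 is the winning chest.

Consider each possible location of the ruby in turn.
If it is in chest 1 (prior 1/7): the guide has no choice, probability 1; weight (1/7)·1 = 1/7.
If it is in chest 2 (prior 1/7): the guide has 6 equally likely choices, so probability 1/6; weight (1/7)·(1/6) = 1/42.
If it is in any of chests 3, 4, 5, 6, and 7 (prior 1/7 each): that chest was opened and seen not to hold the prize — ruled out; weight (1/7)·0 = 0 each.
The weights sum to 1/6.
So P(the ruby in chest 2 | the guide opened chest 3, chest 4, chest 5, chest 6, and chest 7) = (1/42) / (1/6) = 1/7.

1/7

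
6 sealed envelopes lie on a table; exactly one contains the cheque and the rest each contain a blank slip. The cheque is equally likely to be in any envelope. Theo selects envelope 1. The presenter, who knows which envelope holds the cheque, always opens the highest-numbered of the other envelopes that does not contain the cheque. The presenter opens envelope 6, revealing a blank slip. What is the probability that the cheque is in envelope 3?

1/5

Condition on the true location of the cheque.
If it is in any of envelopes 1, 2, 3, 4, and 5 (prior 1/6 each): envelope 6 is the highest-numbered option available, probability 1; weight (1/6)·1 = 1/6 each.
If it is in envelope 6 (prior 1/6): the presenter opened envelope 6, so this case is ruled out; weight (1/6)·0 = 0.
The weights sum to 5/6.
So P(the cheque in envelope 3 | the presenter opened envelope 6) = (1/6) / (5/6) = 1/5.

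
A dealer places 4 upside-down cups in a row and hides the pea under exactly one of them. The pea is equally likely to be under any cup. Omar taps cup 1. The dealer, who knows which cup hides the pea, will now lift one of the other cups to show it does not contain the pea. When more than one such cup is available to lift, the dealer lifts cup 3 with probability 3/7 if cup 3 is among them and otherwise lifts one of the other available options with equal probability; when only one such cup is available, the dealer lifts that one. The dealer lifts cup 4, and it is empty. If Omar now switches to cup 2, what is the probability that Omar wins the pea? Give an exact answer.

Condition on the true location of the pea.
If it is under cup 1 (prior 1/4): cup 3 is available but not opened; cup 4 gets probability (1 − 3/7)/2 = 2/7; weight (1/4)·(2/7) = 1/14.
If it is under cup 2 (prior 1/4): cup 3 is available but not opened, probability 4/7; weight (1/4)·(4/7) = 1/7.
If it is under cup 3 (prior 1/4): cup 3 holds the prize so is unavailable; the dealer chooses uniformly among the 2 others, probability 1/2; weight (1/4)·(1/2) = 1/8.
If it is under cup 4 (prior 1/4): the dealer opened cup 4, so this case is ruled out; weight (1/4)·0 = 0.
The weights sum to 19/56.
So P(the pea under cup 2 | the dealer opened cup 4) = (1/7) / (19/56) = 8/19.

8/19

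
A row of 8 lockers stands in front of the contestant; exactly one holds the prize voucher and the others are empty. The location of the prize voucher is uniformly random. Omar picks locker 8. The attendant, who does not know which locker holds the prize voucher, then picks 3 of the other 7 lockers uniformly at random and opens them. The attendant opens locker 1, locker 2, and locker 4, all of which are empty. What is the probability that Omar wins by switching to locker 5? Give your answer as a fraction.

Because the attendant chose which lockers to open without knowing where the prize voucher is, the choice is independent of the prize location. Learning that none of the 3 opened lockers holds the prize voucher simply rules out those 3 locations and leaves the remaining 5 lockers still equally likely by symmetry.
So P(the prize voucher in locker 5) = 1/5.

1/5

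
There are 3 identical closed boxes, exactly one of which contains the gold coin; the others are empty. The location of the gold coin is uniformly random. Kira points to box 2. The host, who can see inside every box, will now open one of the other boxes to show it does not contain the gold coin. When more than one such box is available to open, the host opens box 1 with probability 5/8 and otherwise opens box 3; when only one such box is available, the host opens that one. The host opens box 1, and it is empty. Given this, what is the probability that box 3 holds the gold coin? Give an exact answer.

8/13

Consider each possible location of the gold coin in turn.
If it is in box 1 (prior 1/3): the host opened box 1, so this case is ruled out; weight (1/3)·0 = 0.
If it is in box 2 (prior 1/3): box 1 is available, opened with probability 5/8; weight (1/3)·(5/8) = 5/24.
If it is in box 3 (prior 1/3): only box 1 is available, probability 1; weight (1/3)·1 = 1/3.
The weights sum to 13/24.
So P(the gold coin in box 3 | the host opened box 1) = (1/3) / (13/24) = 8/13.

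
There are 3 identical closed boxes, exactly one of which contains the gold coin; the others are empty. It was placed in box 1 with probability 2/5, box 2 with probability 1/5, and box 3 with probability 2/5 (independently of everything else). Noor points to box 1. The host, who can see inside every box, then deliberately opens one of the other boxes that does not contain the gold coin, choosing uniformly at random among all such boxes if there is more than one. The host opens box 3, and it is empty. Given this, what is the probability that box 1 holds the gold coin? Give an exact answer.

Condition on the true location of the gold coin.
If it is in box 1 (prior 2/5): the host has 2 equally likely choices, so probability 1/2; weight (2/5)·(1/2) = 1/5.
If it is in box 2 (prior 1/5): the host has no choice, probability 1; weight (1/5)·1 = 1/5.
If it is in box 3 (prior 2/5): the host opened box 3, so this case is ruled out; weight (2/5)·0 = 0.
The weights sum to 2/5.
So P(the gold coin in box 1 | the host opened box 3) = (1/5) / (2/5) = 1/2.

1/2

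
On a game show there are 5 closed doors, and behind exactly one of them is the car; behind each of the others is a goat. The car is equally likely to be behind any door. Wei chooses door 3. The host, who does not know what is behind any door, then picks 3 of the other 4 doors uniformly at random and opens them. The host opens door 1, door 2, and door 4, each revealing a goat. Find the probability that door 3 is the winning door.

1/2

Because the host chose which doors to open without knowing where the car is, the choice is independent of the prize location. Learning that none of the 3 opened doors holds the car simply rules out those 3 locations and leaves the remaining 2 doors still equally likely by symmetry.
So P(the car behind door 3) = 1/2.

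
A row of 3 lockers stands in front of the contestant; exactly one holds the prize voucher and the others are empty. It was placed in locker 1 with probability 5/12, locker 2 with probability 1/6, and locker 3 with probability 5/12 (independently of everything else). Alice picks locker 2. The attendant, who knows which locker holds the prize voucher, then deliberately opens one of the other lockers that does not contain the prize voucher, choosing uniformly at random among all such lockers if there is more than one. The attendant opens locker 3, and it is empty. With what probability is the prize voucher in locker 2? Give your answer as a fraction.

Apply Bayes' rule, conditioning on where the prize voucher actually is.
If it is in locker 1 (prior 5/12): the attendant has no choice, probability 1; weight (5/12)·1 = 5/12.
If it is in locker 2 (prior 1/6): the attendant has 2 equally likely choices, so probability 1/2; weight (1/6)·(1/2) = 1/12.
If it is in locker 3 (prior 5/12): the attendant opened locker 3, so this case is ruled out; weight (5/12)·0 = 0.
The weights sum to 1/2.
So P(the prize voucher in locker 2 | the attendant opened locker 3) = (1/12) / (1/2) = 1/6.

1/6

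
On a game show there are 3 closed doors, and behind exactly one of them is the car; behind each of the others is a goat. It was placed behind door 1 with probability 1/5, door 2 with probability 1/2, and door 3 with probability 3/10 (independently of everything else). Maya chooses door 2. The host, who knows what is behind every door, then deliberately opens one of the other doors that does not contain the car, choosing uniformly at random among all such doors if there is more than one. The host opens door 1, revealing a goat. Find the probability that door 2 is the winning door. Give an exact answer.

Consider each possible location of the car in turn.
If it is behind door 1 (prior 1/5): the host opened door 1, so this case is ruled out; weight (1/5)·0 = 0.
If it is behind door 2 (prior 1/2): the host has 2 equally likely choices, so probability 1/2; weight (1/2)·(1/2) = 1/4.
If it is behind door 3 (prior 3/10): the host has no choice, probability 1; weight (3/10)·1 = 3/10.
The weights sum to 11/20.
So P(the car behind door 2 | the host opened door 1) = (1/4) / (11/20) = 5/11.

5/11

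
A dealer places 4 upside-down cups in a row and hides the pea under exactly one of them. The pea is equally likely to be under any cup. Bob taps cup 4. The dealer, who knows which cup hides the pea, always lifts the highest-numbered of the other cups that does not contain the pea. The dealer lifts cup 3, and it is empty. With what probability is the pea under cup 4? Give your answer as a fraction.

Apply Bayes' rule, conditioning on where the pea actually is.
If it is under any of cups 1, 2, and 4 (prior 1/4 each): cup 3 is the highest-numbered option available, probability 1; weight (1/4)·1 = 1/4 each.
If it is under cup 3 (prior 1/4): the dealer opened cup 3, so this case is ruled out; weight (1/4)·0 = 0.
The weights sum to 3/4.
So P(the pea under cup 4 | the dealer opened cup 3) = (1/4) / (3/4) = 1/3.

1/3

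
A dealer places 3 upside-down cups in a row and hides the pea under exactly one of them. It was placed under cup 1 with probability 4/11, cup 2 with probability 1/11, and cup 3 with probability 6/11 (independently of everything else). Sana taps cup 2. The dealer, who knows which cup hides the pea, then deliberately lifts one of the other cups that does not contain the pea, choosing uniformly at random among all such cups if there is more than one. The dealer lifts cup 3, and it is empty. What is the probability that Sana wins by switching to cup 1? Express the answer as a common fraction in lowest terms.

Condition on the true location of the pea.
If it is under cup 1 (prior 4/11): the dealer has no choice, probability 1; weight (4/11)·1 = 4/11.
If it is under cup 2 (prior 1/11): the dealer has 2 equally likely choices, so probability 1/2; weight (1/11)·(1/2) = 1/22.
If it is under cup 3 (prior 6/11): the dealer opened cup 3, so this case is ruled out; weight (6/11)·0 = 0.
The weights sum to 9/22.
So P(the pea under cup 1 | the dealer opened cup 3) = (4/11) / (9/22) = 8/9.

8/9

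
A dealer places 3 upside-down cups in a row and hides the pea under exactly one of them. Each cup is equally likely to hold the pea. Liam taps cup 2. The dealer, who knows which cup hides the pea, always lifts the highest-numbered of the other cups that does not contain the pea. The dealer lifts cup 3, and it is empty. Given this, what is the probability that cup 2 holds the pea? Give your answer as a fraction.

1/2

Consider each possible location of the pea in turn.
If it is under either of cups 1 and 2 (prior 1/3 each): cup 3 is the highest-numbered option available, probability 1; weight (1/3)·1 = 1/3 each.
If it is under cup 3 (prior 1/3): the dealer opened cup 3, so this case is ruled out; weight (1/3)·0 = 0.
The weights sum to 2/3.
So P(the pea under cup 2 | the dealer opened cup 3) = (1/3) / (2/3) = 1/2.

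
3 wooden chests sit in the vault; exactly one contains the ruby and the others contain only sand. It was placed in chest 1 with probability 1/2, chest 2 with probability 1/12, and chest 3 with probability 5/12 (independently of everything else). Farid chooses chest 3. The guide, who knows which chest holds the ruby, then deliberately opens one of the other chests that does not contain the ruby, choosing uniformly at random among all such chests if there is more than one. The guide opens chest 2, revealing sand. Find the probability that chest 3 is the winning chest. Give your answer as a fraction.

5/17

Apply Bayes' rule, conditioning on where the ruby actually is.
If it is in chest 1 (prior 1/2): the guide has no choice, probability 1; weight (1/2)·1 = 1/2.
If it is in chest 2 (prior 1/12): the guide opened chest 2, so this case is ruled out; weight (1/12)·0 = 0.
If it is in chest 3 (prior 5/12): the guide has 2 equally likely choices, so probability 1/2; weight (5/12)·(1/2) = 5/24.
The weights sum to 17/24.
So P(the ruby in chest 3 | the guide opened chest 2) = (5/24) / (17/24) = 5/17.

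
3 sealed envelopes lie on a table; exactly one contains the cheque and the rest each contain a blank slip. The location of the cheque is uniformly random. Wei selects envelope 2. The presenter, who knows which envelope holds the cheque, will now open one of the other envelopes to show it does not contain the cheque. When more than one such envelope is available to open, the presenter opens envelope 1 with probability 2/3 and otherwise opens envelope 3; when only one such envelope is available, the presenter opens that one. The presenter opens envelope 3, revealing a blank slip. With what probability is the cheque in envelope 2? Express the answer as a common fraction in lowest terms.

1/4

Condition on the true location of the cheque.
If it is in envelope 1 (prior 1/3): only envelope 3 is available, probability 1; weight (1/3)·1 = 1/3.
If it is in envelope 2 (prior 1/3): envelope 1 is available but not opened, probability 1/3; weight (1/3)·(1/3) = 1/9.
If it is in envelope 3 (prior 1/3): the presenter opened envelope 3, so this case is ruled out; weight (1/3)·0 = 0.
The weights sum to 4/9.
So P(the cheque in envelope 2 | the presenter opened envelope 3) = (1/9) / (4/9) = 1/4.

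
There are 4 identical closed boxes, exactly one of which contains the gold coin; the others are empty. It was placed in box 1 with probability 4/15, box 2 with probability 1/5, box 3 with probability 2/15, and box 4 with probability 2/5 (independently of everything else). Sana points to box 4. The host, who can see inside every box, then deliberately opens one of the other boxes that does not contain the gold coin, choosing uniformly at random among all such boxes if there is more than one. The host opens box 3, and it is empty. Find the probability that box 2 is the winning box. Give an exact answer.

3/11

Apply Bayes' rule, conditioning on where the gold coin actually is.
If it is in box 1 (prior 4/15): the host has 2 equally likely choices, so probability 1/2; weight (4/15)·(1/2) = 2/15.
If it is in box 2 (prior 1/5): the host has 2 equally likely choices, so probability 1/2; weight (1/5)·(1/2) = 1/10.
If it is in box 3 (prior 2/15): the host opened box 3, so this case is ruled out; weight (2/15)·0 = 0.
If it is in box 4 (prior 2/5): the host has 3 equally likely choices, so probability 1/3; weight (2/5)·(1/3) = 2/15.
The weights sum to 11/30.
So P(the gold coin in box 2 | the host opened box 3) = (1/10) / (11/30) = 3/11.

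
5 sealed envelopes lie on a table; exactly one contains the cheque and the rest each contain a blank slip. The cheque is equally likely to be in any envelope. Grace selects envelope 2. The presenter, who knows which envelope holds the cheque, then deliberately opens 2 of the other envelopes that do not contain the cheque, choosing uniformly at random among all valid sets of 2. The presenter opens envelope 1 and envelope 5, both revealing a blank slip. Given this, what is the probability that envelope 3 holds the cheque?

Condition on the true location of the cheque.
If it is in either of envelopes 1 and 5 (prior 1/5 each): that envelope was opened and seen not to hold the prize — ruled out; weight (1/5)·0 = 0 each.
If it is in envelope 2 (prior 1/5): the presenter has 6 equally likely choices, so probability 1/6; weight (1/5)·(1/6) = 1/30.
If it is in either of envelopes 3 and 4 (prior 1/5 each): the presenter has 3 equally likely choices, so probability 1/3; weight (1/5)·(1/3) = 1/15 each.
The weights sum to 1/6.
So P(the cheque in envelope 3 | the presenter opened envelope 1 and envelope 5) = (1/15) / (1/6) = 2/5.

2/5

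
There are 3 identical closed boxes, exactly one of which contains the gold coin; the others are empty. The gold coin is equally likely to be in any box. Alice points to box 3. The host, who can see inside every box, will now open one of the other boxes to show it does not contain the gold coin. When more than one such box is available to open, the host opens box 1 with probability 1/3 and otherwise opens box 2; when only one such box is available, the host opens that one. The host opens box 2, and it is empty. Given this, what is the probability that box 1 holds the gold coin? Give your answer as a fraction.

3/5

Condition on the true location of the gold coin.
If it is in box 1 (prior 1/3): only box 2 is available, probability 1; weight (1/3)·1 = 1/3.
If it is in box 2 (prior 1/3): the host opened box 2, so this case is ruled out; weight (1/3)·0 = 0.
If it is in box 3 (prior 1/3): box 1 is available but not opened, probability 2/3; weight (1/3)·(2/3) = 2/9.
The weights sum to 5/9.
So P(the gold coin in box 1 | the host opened box 2) = (1/3) / (5/9) = 3/5.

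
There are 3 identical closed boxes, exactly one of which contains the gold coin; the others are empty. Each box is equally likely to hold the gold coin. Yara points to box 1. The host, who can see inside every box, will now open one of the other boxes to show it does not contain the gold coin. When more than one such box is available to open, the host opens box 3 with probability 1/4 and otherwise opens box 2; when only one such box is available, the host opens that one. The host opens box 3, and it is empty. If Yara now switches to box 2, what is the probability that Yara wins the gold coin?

Condition on the true location of the gold coin.
If it is in box 1 (prior 1/3): box 3 is available, opened with probability 1/4; weight (1/3)·(1/4) = 1/12.
If it is in box 2 (prior 1/3): only box 3 is available, probability 1; weight (1/3)·1 = 1/3.
If it is in box 3 (prior 1/3): the host opened box 3, so this case is ruled out; weight (1/3)·0 = 0.
The weights sum to 5/12.
So P(the gold coin in box 2 | the host opened box 3) = (1/3) / (5/12) = 4/5.

4/5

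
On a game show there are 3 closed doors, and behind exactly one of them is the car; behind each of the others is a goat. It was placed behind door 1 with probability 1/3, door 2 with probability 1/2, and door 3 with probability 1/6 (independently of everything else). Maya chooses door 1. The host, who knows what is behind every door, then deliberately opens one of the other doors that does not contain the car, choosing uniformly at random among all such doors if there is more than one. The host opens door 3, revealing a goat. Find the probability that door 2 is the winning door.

3/4

Consider each possible location of the car in turn.
If it is behind door 1 (prior 1/3): the host has 2 equally likely choices, so probability 1/2; weight (1/3)·(1/2) = 1/6.
If it is behind door 2 (prior 1/2): the host has no choice, probability 1; weight (1/2)·1 = 1/2.
If it is behind door 3 (prior 1/6): the host opened door 3, so this case is ruled out; weight (1/6)·0 = 0.
The weights sum to 2/3.
So P(the car behind door 2 | the host opened door 3) = (1/2) / (2/3) = 3/4.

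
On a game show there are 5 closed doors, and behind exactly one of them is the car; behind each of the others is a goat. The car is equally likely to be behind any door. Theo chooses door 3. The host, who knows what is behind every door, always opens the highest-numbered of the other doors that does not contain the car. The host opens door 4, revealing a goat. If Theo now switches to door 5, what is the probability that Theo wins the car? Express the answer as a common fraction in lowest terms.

1

Apply Bayes' rule, conditioning on where the car actually is.
If it is behind any of doors 1, 2, and 3 (prior 1/5 each): the host would have opened door 5 instead, probability 0; weight (1/5)·0 = 0 each.
If it is behind door 4 (prior 1/5): the host opened door 4, so this case is ruled out; weight (1/5)·0 = 0.
If it is behind door 5 (prior 1/5): door 4 is the highest-numbered option available, probability 1; weight (1/5)·1 = 1/5.
The weights sum to 1/5.
So P(the car behind door 5 | the host opened door 4) = (1/5) / (1/5) = 1.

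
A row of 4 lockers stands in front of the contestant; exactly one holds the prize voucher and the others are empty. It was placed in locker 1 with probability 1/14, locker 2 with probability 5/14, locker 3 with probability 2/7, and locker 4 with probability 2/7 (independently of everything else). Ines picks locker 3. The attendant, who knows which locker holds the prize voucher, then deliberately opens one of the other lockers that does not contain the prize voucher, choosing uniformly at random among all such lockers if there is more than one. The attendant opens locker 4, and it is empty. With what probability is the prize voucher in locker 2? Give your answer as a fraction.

Apply Bayes' rule, conditioning on where the prize voucher actually is.
If it is in locker 1 (prior 1/14): the attendant has 2 equally likely choices, so probability 1/2; weight (1/14)·(1/2) = 1/28.
If it is in locker 2 (prior 5/14): the attendant has 2 equally likely choices, so probability 1/2; weight (5/14)·(1/2) = 5/28.
If it is in locker 3 (prior 2/7): the attendant has 3 equally likely choices, so probability 1/3; weight (2/7)·(1/3) = 2/21.
If it is in locker 4 (prior 2/7): the attendant opened locker 4, so this case is ruled out; weight (2/7)·0 = 0.
The weights sum to 13/42.
So P(the prize voucher in locker 2 | the attendant opened locker 4) = (5/28) / (13/42) = 15/26.

15/26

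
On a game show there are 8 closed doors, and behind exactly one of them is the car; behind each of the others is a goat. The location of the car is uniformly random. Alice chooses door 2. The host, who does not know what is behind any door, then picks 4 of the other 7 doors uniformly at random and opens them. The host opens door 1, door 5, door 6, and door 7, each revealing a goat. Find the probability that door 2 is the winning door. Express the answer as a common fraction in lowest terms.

1/4

Because the host chose which doors to open without knowing where the car is, the choice is independent of the prize location. Learning that none of the 4 opened doors holds the car simply rules out those 4 locations and leaves the remaining 4 doors still equally likely by symmetry.
So P(the car behind door 2) = 1/4.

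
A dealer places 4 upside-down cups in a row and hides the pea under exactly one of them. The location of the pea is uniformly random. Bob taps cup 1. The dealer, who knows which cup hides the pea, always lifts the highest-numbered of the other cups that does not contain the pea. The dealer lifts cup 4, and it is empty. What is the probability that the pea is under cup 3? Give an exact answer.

1/3

Apply Bayes' rule, conditioning on where the pea actually is.
If it is under any of cups 1, 2, and 3 (prior 1/4 each): cup 4 is the highest-numbered option available, probability 1; weight (1/4)·1 = 1/4 each.
If it is under cup 4 (prior 1/4): the dealer opened cup 4, so this case is ruled out; weight (1/4)·0 = 0.
The weights sum to 3/4.
So P(the pea under cup 3 | the dealer opened cup 4) = (1/4) / (3/4) = 1/3.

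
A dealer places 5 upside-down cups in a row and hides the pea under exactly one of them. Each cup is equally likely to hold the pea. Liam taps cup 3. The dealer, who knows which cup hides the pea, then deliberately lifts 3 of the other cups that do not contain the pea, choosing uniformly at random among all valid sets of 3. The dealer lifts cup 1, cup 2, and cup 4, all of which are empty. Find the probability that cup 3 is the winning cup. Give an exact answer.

Condition on the true location of the pea.
If it is under any of cups 1, 2, and 4 (prior 1/5 each): that cup was opened and seen not to hold the prize — ruled out; weight (1/5)·0 = 0 each.
If it is under cup 3 (prior 1/5): the dealer has 4 equally likely choices, so probability 1/4; weight (1/5)·(1/4) = 1/20.
If it is under cup 5 (prior 1/5): the dealer has no choice, probability 1; weight (1/5)·1 = 1/5.
The weights sum to 1/4.
So P(the pea under cup 3 | the dealer opened cup 1, cup 2, and cup 4) = (1/20) / (1/4) = 1/5.

1/5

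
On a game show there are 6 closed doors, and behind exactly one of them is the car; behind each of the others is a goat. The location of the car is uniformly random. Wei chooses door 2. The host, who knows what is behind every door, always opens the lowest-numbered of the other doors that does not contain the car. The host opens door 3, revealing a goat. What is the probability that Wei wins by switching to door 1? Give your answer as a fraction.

1

Condition on the true location of the car.
If it is behind door 1 (prior 1/6): door 3 is the lowest-numbered option available, probability 1; weight (1/6)·1 = 1/6.
If it is behind any of doors 2, 4, 5, and 6 (prior 1/6 each): the host would have opened door 1 instead, probability 0; weight (1/6)·0 = 0 each.
If it is behind door 3 (prior 1/6): the host opened door 3, so this case is ruled out; weight (1/6)·0 = 0.
The weights sum to 1/6.
So P(the car behind door 1 | the host opened door 3) = (1/6) / (1/6) = 1.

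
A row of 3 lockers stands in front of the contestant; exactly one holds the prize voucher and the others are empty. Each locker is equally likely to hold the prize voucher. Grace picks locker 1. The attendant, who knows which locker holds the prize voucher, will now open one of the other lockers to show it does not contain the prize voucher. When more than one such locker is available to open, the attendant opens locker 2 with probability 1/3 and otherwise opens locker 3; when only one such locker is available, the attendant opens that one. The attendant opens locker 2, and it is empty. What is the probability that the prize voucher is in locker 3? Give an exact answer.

3/4

Condition on the true location of the prize voucher.
If it is in locker 1 (prior 1/3): locker 2 is available, opened with probability 1/3; weight (1/3)·(1/3) = 1/9.
If it is in locker 2 (prior 1/3): the attendant opened locker 2, so this case is ruled out; weight (1/3)·0 = 0.
If it is in locker 3 (prior 1/3): only locker 2 is available, probability 1; weight (1/3)·1 = 1/3.
The weights sum to 4/9.
So P(the prize voucher in locker 3 | the attendant opened locker 2) = (1/3) / (4/9) = 3/4.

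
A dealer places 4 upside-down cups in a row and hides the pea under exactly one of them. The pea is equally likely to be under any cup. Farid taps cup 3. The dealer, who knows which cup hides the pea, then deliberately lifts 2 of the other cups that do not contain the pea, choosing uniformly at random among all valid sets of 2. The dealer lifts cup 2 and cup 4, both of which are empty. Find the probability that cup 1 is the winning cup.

Condition on the true location of the pea.
If it is under cup 1 (prior 1/4): the dealer has no choice, probability 1; weight (1/4)·1 = 1/4.
If it is under either of cups 2 and 4 (prior 1/4 each): that cup was opened and seen not to hold the prize — ruled out; weight (1/4)·0 = 0 each.
If it is under cup 3 (prior 1/4): the dealer has 3 equally likely choices, so probability 1/3; weight (1/4)·(1/3) = 1/12.
The weights sum to 1/3.
So P(the pea under cup 1 | the dealer opened cup 2 and cup 4) = (1/4) / (1/3) = 3/4.

3/4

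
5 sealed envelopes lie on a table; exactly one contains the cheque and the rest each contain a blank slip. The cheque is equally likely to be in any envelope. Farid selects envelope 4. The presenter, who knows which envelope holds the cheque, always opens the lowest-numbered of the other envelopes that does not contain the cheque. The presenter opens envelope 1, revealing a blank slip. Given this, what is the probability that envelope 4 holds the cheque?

1/4

Apply Bayes' rule, conditioning on where the cheque actually is.
If it is in envelope 1 (prior 1/5): the presenter opened envelope 1, so this case is ruled out; weight (1/5)·0 = 0.
If it is in any of envelopes 2, 3, 4, and 5 (prior 1/5 each): envelope 1 is the lowest-numbered option available, probability 1; weight (1/5)·1 = 1/5 each.
The weights sum to 4/5.
So P(the cheque in envelope 4 | the presenter opened envelope 1) = (1/5) / (4/5) = 1/4.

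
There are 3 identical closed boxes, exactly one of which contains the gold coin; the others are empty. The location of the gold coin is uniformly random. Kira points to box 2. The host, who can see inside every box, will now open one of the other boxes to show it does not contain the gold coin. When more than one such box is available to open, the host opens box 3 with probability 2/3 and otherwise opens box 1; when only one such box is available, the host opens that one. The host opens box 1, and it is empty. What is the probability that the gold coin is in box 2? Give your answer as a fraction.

1/4

Apply Bayes' rule, conditioning on where the gold coin actually is.
If it is in box 1 (prior 1/3): the host opened box 1, so this case is ruled out; weight (1/3)·0 = 0.
If it is in box 2 (prior 1/3): box 3 is available but not opened, probability 1/3; weight (1/3)·(1/3) = 1/9.
If it is in box 3 (prior 1/3): only box 1 is available, probability 1; weight (1/3)·1 = 1/3.
The weights sum to 4/9.
So P(the gold coin in box 2 | the host opened box 1) = (1/9) / (4/9) = 1/4.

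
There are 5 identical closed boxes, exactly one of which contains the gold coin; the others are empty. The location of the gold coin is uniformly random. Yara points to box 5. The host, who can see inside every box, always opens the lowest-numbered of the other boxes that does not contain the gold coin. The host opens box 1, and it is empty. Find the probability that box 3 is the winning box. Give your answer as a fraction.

Apply Bayes' rule, conditioning on where the gold coin actually is.
If it is in box 1 (prior 1/5): the host opened box 1, so this case is ruled out; weight (1/5)·0 = 0.
If it is in any of boxes 2, 3, 4, and 5 (prior 1/5 each): box 1 is the lowest-numbered option available, probability 1; weight (1/5)·1 = 1/5 each.
The weights sum to 4/5.
So P(the gold coin in box 3 | the host opened box 1) = (1/5) / (4/5) = 1/4.

1/4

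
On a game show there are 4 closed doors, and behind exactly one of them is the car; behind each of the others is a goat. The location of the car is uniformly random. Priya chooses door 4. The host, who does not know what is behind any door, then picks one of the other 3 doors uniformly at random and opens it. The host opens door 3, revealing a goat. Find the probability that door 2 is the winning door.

1/3

Consider each possible location of the car in turn.
If it is behind any of doors 1, 2, and 4 (prior 1/4 each): the host picks door 3 with probability 1/3 regardless, and it is not the prize; weight (1/4)·(1/3) = 1/12 each.
If it is behind door 3 (prior 1/4): the host opened door 3, so this case is ruled out; weight (1/4)·0 = 0.
The weights sum to 1/4.
So P(the car behind door 2 | the host opened door 3) = (1/12) / (1/4) = 1/3.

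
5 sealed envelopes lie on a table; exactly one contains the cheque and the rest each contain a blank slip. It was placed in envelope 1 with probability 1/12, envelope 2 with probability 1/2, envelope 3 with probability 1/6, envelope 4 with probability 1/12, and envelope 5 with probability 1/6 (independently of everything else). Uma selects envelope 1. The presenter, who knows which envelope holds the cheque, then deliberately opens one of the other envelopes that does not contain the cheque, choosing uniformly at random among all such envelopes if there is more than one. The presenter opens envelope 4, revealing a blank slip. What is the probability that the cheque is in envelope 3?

Condition on the true location of the cheque.
If it is in envelope 1 (prior 1/12): the presenter has 4 equally likely choices, so probability 1/4; weight (1/12)·(1/4) = 1/48.
If it is in envelope 2 (prior 1/2): the presenter has 3 equally likely choices, so probability 1/3; weight (1/2)·(1/3) = 1/6.
If it is in either of envelopes 3 and 5 (prior 1/6 each): the presenter has 3 equally likely choices, so probability 1/3; weight (1/6)·(1/3) = 1/18 each.
If it is in envelope 4 (prior 1/12): the presenter opened envelope 4, so this case is ruled out; weight (1/12)·0 = 0.
The weights sum to 43/144.
So P(the cheque in envelope 3 | the presenter opened envelope 4) = (1/18) / (43/144) = 8/43.

8/43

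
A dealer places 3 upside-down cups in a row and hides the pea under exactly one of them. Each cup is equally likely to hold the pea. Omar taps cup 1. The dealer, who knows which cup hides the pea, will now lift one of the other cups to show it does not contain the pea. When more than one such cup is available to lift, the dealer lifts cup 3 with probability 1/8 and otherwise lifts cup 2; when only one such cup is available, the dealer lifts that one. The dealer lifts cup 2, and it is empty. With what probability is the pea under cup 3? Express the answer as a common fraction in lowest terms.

Consider each possible location of the pea in turn.
If it is under cup 1 (prior 1/3): cup 3 is available but not opened, probability 7/8; weight (1/3)·(7/8) = 7/24.
If it is under cup 2 (prior 1/3): the dealer opened cup 2, so this case is ruled out; weight (1/3)·0 = 0.
If it is under cup 3 (prior 1/3): only cup 2 is available, probability 1; weight (1/3)·1 = 1/3.
The weights sum to 5/8.
So P(the pea under cup 3 | the dealer opened cup 2) = (1/3) / (5/8) = 8/15.

8/15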